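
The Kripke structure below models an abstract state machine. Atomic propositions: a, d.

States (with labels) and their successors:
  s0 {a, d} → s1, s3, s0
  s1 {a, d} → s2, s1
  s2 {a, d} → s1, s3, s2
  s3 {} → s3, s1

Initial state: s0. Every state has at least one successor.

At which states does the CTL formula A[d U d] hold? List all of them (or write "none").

{s0, s1, s2}

States satisfying d: {s0, s1, s2}.
States satisfying A[d U d]: {s0, s1, s2}.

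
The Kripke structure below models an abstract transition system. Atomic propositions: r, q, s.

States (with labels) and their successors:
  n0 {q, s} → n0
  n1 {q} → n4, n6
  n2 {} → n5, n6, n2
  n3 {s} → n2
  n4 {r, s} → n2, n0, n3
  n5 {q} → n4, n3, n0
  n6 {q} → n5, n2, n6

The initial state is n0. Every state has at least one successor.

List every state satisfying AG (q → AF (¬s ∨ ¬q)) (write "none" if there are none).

none

States satisfying q → AF (¬s ∨ ¬q): {n1, n2, n3, n4, n5, n6}.
States satisfying AG (q → AF (¬s ∨ ¬q)): ∅.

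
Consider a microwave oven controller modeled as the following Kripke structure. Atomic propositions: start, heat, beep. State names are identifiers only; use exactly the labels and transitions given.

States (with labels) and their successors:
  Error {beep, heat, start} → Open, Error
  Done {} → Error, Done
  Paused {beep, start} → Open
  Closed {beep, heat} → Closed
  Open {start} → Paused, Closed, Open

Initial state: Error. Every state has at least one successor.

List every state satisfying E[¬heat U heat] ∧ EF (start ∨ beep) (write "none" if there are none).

States satisfying ¬heat: {Done, Paused, Open}.
States satisfying heat: {Error, Closed}.
States satisfying E[¬heat U heat]: {Error, Done, Paused, Closed, Open}.
States satisfying start ∨ beep: {Error, Paused, Closed, Open}.
States satisfying EF (start ∨ beep): {Error, Done, Paused, Closed, Open}.
States satisfying E[¬heat U heat] ∧ EF (start ∨ beep): {Error, Done, Paused, Closed, Open}.

{Error, Done, Paused, Closed, Open}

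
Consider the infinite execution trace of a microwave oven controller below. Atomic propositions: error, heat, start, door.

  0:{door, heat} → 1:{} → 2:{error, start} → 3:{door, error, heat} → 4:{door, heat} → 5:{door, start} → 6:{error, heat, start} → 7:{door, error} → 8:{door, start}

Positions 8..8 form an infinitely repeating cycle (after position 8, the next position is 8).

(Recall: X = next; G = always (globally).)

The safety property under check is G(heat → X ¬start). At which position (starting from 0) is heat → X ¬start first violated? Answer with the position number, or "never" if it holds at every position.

Check heat → X ¬start at each position in order: 0 ✓, 1 ✓, 2 ✓, 3 ✓.
At position 4 the labels are {door, heat} and the next position 5 has {door, start}, so heat → X ¬start is false there. This is the first violation.

4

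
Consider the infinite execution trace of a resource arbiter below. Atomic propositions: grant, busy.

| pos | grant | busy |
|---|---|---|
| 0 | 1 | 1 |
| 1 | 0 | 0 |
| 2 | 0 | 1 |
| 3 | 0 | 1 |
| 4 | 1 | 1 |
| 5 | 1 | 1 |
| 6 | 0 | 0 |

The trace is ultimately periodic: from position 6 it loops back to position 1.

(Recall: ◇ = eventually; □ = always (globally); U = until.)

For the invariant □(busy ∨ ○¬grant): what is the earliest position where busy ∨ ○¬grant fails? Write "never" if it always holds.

busy ∨ ○¬grant holds at every position 0..6, and those are all the positions the trace ever visits, so the invariant □(busy ∨ ○¬grant) is never violated.

never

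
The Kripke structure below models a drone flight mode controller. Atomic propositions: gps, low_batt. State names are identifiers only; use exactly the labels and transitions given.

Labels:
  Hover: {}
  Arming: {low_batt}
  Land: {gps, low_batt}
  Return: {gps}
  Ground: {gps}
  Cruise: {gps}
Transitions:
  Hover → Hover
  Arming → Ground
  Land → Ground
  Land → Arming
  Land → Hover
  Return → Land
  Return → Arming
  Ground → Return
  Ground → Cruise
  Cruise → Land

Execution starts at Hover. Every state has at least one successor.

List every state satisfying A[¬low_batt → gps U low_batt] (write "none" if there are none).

{Arming, Land, Return, Ground, Cruise}

States satisfying ¬low_batt → gps: {Arming, Land, Return, Ground, Cruise}.
States satisfying low_batt: {Arming, Land}.
States satisfying A[¬low_batt → gps U low_batt]: {Arming, Land, Return, Ground, Cruise}.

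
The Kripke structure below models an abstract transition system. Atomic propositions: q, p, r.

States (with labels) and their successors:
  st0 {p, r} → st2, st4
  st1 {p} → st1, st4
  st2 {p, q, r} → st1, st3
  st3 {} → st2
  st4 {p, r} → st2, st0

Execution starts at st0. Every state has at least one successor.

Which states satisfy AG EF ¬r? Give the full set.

{st0, st1, st2, st3, st4}

States satisfying EF ¬r: {st0, st1, st2, st3, st4}.
States satisfying AG EF ¬r: {st0, st1, st2, st3, st4}.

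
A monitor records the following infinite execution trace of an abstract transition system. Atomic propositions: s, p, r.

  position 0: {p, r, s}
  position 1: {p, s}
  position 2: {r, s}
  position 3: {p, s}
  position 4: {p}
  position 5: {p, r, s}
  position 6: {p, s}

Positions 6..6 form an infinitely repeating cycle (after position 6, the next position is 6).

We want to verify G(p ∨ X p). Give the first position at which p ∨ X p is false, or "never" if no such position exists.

never

p ∨ X p holds at every position 0..6, and those are all the positions the trace ever visits, so the invariant G(p ∨ X p) is never violated.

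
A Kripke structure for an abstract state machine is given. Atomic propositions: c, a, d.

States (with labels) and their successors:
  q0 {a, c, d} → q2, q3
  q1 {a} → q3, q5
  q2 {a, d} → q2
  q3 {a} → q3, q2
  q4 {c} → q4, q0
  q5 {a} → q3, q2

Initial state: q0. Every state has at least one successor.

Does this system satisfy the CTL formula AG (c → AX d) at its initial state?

States satisfying c → AX d: {q1, q2, q3, q5}.
States satisfying AG (c → AX d): {q1, q2, q3, q5}.
q0 is reachable from q0 and violates c → AX d, so AG fails at q0.
q0 ∉ Sat(AG (c → AX d)).

Violated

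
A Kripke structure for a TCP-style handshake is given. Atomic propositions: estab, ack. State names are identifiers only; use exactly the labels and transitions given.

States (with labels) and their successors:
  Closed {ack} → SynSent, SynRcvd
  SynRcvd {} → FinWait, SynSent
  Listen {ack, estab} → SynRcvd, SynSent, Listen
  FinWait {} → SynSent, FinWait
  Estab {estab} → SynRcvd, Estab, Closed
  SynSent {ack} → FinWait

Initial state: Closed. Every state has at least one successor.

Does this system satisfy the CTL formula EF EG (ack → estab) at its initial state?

Satisfied

States satisfying EG (ack → estab): {SynRcvd, Listen, FinWait, Estab}.
States satisfying EF EG (ack → estab): {Closed, SynRcvd, Listen, FinWait, Estab, SynSent}.
Some path from Closed reaches a state where EG (ack → estab) holds.
Closed ∈ Sat(EF EG (ack → estab)).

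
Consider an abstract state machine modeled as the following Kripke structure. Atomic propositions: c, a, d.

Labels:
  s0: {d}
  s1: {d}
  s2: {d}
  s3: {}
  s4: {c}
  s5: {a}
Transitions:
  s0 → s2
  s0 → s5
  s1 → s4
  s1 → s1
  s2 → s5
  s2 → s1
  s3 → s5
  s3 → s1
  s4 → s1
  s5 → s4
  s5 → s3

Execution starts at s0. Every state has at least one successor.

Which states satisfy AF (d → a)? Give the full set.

{s3, s4, s5}

States satisfying d → a: {s3, s4, s5}.
States satisfying AF (d → a): {s3, s4, s5}.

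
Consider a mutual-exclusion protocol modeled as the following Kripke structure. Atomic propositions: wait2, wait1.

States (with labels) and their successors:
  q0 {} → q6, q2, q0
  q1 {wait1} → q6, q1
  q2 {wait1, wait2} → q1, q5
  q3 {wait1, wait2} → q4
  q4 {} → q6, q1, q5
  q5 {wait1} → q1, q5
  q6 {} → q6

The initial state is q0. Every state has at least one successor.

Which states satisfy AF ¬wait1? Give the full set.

States satisfying ¬wait1: {q0, q4, q6}.
States satisfying AF ¬wait1: {q0, q3, q4, q6}.

{q0, q3, q4, q6}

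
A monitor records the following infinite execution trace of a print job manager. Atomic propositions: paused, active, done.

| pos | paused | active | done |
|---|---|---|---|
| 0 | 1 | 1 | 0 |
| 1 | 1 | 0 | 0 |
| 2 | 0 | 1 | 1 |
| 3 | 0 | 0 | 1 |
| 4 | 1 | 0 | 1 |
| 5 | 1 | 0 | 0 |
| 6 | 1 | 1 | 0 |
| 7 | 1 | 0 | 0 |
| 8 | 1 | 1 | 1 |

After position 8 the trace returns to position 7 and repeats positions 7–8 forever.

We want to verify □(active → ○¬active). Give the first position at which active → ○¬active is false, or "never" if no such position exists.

never

active → ○¬active holds at every position 0..8, and those are all the positions the trace ever visits, so the invariant □(active → ○¬active) is never violated.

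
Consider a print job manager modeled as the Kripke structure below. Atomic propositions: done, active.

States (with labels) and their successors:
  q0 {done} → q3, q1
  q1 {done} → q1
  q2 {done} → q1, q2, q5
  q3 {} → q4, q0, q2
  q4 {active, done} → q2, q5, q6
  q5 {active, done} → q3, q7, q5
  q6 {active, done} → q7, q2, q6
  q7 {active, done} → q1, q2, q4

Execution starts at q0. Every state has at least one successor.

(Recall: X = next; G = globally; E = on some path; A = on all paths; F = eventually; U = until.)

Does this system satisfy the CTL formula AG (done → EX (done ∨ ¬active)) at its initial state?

Satisfied

States satisfying done → EX (done ∨ ¬active): {q0, q1, q2, q3, q4, q5, q6, q7}.
States satisfying AG (done → EX (done ∨ ¬active)): {q0, q1, q2, q3, q4, q5, q6, q7}.
Every state reachable from q0 satisfies done → EX (done ∨ ¬active).
q0 ∈ Sat(AG (done → EX (done ∨ ¬active))).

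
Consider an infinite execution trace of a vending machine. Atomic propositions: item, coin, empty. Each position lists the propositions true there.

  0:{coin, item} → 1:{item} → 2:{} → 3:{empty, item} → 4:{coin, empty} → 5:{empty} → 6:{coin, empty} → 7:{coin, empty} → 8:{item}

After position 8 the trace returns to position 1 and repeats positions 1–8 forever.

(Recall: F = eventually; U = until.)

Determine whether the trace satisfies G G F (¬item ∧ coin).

G F (¬item ∧ coin) holds at every position 0..8, and those are all positions ever visited, so G G F (¬item ∧ coin) holds.

Satisfied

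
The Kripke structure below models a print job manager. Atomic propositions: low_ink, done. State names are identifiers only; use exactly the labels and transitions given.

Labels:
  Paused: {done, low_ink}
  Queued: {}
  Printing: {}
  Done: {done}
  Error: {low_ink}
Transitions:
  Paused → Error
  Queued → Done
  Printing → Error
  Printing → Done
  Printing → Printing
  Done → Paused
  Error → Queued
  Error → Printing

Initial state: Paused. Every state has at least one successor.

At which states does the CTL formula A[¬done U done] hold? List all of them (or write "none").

{Paused, Queued, Done}

States satisfying ¬done: {Queued, Printing, Error}.
States satisfying done: {Paused, Done}.
States satisfying A[¬done U done]: {Paused, Queued, Done}.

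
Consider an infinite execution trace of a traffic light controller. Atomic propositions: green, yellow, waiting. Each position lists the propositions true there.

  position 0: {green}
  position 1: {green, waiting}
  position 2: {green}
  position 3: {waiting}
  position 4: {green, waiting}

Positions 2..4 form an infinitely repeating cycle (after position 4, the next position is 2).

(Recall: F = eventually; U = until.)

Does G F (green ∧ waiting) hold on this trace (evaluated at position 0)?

Yes

F (green ∧ waiting) holds at every position 0..4, and those are all positions ever visited, so G F (green ∧ waiting) holds.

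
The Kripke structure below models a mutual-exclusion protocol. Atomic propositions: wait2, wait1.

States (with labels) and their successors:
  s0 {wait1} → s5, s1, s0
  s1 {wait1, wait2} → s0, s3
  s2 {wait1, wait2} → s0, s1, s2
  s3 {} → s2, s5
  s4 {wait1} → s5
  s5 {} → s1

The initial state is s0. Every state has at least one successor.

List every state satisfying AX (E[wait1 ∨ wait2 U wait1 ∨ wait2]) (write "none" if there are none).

States satisfying E[wait1 ∨ wait2 U wait1 ∨ wait2]: {s0, s1, s2, s4}.
States satisfying AX (E[wait1 ∨ wait2 U wait1 ∨ wait2]): {s2, s5}.

{s2, s5}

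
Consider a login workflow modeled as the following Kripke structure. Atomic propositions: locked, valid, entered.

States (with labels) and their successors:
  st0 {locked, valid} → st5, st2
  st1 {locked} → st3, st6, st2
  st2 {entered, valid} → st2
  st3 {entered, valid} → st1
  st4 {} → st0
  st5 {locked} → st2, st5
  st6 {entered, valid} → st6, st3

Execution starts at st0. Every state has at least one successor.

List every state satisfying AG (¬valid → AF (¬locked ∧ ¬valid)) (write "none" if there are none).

States satisfying ¬valid → AF (¬locked ∧ ¬valid): {st0, st2, st3, st4, st6}.
States satisfying AG (¬valid → AF (¬locked ∧ ¬valid)): {st2}.

{st2}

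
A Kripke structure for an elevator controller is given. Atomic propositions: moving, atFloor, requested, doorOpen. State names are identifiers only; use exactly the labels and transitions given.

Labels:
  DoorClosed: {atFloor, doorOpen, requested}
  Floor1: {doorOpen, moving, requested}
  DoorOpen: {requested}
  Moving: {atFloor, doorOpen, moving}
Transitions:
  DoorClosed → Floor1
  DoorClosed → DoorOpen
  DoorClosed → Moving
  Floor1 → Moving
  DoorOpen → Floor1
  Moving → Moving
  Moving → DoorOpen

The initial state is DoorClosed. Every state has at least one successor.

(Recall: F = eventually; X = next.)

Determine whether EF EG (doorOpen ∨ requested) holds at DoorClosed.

Yes

States satisfying EG (doorOpen ∨ requested): {DoorClosed, Floor1, DoorOpen, Moving}.
States satisfying EF EG (doorOpen ∨ requested): {DoorClosed, Floor1, DoorOpen, Moving}.
Some path from DoorClosed reaches a state where EG (doorOpen ∨ requested) holds.
DoorClosed ∈ Sat(EF EG (doorOpen ∨ requested)).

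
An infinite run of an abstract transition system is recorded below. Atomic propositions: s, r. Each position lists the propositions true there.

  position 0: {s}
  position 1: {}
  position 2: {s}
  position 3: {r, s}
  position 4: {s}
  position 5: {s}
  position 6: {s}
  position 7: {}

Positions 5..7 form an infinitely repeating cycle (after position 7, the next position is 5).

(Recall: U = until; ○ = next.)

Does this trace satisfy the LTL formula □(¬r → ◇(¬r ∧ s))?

¬r → ◇(¬r ∧ s) holds at every position 0..7, and those are all positions ever visited, so □(¬r → ◇(¬r ∧ s)) holds.
Positions where ¬r holds: 0, 1, 2, 4, 5, 6, 7.
Check ◇(¬r ∧ s) at each: 0→ok, 1→ok, 2→ok, 4→ok, 5→ok, 6→ok, 7→ok.

Holds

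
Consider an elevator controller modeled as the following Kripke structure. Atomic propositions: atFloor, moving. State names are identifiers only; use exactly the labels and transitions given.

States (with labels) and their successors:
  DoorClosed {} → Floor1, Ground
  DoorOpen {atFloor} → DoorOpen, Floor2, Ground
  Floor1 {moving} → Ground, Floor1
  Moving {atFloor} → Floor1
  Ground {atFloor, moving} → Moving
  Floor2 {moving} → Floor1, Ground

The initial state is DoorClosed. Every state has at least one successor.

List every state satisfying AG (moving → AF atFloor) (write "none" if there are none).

none

States satisfying moving → AF atFloor: {DoorClosed, DoorOpen, Moving, Ground}.
States satisfying AG (moving → AF atFloor): ∅.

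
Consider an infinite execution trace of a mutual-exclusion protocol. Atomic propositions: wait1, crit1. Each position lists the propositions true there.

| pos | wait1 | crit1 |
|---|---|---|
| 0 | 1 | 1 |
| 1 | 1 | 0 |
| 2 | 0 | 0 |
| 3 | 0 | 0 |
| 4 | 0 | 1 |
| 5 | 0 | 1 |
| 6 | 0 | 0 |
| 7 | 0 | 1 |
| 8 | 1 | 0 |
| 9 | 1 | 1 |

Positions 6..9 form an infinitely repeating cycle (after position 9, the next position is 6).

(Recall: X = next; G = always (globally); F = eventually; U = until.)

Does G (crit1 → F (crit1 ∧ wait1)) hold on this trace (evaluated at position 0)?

crit1 → F (crit1 ∧ wait1) holds at every position 0..9, and those are all positions ever visited, so G (crit1 → F (crit1 ∧ wait1)) holds.
Positions where crit1 holds: 0, 4, 5, 7, 9.
Check F (crit1 ∧ wait1) at each: 0→ok, 4→ok, 5→ok, 7→ok, 9→ok.

Yes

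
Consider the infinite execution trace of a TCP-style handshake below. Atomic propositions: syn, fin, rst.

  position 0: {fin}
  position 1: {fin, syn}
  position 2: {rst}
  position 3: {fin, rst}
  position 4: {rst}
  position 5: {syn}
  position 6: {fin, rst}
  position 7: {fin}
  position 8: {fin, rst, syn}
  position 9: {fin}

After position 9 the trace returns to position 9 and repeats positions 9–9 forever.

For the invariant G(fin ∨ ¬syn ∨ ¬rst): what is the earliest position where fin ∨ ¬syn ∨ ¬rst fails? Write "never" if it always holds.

never

fin ∨ ¬syn ∨ ¬rst holds at every position 0..9, and those are all the positions the trace ever visits, so the invariant G(fin ∨ ¬syn ∨ ¬rst) is never violated.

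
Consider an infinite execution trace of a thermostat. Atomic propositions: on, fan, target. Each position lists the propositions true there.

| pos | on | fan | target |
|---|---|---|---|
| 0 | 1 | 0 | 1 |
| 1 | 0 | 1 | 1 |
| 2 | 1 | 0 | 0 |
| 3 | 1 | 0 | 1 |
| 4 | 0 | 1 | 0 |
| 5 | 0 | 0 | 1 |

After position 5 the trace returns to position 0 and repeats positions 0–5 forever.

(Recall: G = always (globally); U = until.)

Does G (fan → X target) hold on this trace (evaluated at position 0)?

fan → X target must hold at every position from 0 onward. It fails at position 1, so G (fan → X target) is false.
Positions where fan holds: 1, 4.
Check X target at each: 1→fails, 4→ok.

Violated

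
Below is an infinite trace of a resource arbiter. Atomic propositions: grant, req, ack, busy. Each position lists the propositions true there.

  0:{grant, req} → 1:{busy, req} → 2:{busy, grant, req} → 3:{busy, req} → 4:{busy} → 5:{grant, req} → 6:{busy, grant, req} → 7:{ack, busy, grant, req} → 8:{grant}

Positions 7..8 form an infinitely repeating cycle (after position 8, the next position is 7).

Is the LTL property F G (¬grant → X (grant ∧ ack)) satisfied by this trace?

Holds

G (¬grant → X (grant ∧ ack)) holds at position 5, which is reachable from 0, so F G (¬grant → X (grant ∧ ack)) holds.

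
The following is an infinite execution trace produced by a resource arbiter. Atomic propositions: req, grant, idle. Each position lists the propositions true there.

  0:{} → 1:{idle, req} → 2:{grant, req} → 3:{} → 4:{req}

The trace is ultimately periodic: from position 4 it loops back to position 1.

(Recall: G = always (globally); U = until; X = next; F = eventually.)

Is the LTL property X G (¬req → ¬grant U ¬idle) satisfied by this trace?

The position after 0 is 1; G (¬req → ¬grant U ¬idle) is true there.

Yes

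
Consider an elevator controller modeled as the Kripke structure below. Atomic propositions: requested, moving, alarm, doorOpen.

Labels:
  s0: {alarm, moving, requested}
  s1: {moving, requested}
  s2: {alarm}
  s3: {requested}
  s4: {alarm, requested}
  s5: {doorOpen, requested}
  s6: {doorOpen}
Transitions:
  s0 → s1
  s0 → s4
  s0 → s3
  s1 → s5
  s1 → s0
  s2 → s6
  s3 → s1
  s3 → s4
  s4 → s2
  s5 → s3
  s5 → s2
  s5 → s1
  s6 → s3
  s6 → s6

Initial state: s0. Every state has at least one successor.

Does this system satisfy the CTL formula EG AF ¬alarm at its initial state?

States satisfying AF ¬alarm: {s0, s1, s2, s3, s4, s5, s6}.
States satisfying EG AF ¬alarm: {s0, s1, s2, s3, s4, s5, s6}.
s0 ∈ Sat(EG AF ¬alarm).

Holds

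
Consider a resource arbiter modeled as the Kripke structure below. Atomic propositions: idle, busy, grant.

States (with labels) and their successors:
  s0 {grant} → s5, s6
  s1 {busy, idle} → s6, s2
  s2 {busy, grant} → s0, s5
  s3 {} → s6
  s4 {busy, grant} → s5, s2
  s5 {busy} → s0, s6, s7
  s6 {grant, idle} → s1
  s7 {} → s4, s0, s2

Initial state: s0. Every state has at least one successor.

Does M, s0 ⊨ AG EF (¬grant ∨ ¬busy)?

States satisfying EF (¬grant ∨ ¬busy): {s0, s1, s2, s3, s4, s5, s6, s7}.
States satisfying AG EF (¬grant ∨ ¬busy): {s0, s1, s2, s3, s4, s5, s6, s7}.
Every state reachable from s0 satisfies EF (¬grant ∨ ¬busy).
s0 ∈ Sat(AG EF (¬grant ∨ ¬busy)).

Yes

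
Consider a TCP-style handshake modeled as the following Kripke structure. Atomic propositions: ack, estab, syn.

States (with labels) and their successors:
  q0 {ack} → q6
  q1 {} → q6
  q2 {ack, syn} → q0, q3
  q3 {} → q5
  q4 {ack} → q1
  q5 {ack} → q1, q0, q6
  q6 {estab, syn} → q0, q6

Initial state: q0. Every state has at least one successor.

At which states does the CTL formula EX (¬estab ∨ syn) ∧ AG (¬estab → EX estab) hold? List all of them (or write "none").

{q0, q1, q5, q6}

States satisfying ¬estab ∨ syn: {q0, q1, q2, q3, q4, q5, q6}.
States satisfying EX (¬estab ∨ syn): {q0, q1, q2, q3, q4, q5, q6}.
States satisfying ¬estab → EX estab: {q0, q1, q5, q6}.
States satisfying AG (¬estab → EX estab): {q0, q1, q5, q6}.
States satisfying EX (¬estab ∨ syn) ∧ AG (¬estab → EX estab): {q0, q1, q5, q6}.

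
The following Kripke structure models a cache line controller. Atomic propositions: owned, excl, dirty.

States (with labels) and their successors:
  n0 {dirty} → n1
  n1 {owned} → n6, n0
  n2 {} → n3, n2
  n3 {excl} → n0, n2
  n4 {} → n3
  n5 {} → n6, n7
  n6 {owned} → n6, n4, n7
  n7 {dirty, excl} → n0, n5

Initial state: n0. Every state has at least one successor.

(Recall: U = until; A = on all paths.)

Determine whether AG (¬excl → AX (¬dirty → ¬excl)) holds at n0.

States satisfying ¬excl → AX (¬dirty → ¬excl): {n0, n1, n3, n5, n6, n7}.
States satisfying AG (¬excl → AX (¬dirty → ¬excl)): ∅.
n2 is reachable from n0 and violates ¬excl → AX (¬dirty → ¬excl), so AG fails at n0.
n0 ∉ Sat(AG (¬excl → AX (¬dirty → ¬excl))).

No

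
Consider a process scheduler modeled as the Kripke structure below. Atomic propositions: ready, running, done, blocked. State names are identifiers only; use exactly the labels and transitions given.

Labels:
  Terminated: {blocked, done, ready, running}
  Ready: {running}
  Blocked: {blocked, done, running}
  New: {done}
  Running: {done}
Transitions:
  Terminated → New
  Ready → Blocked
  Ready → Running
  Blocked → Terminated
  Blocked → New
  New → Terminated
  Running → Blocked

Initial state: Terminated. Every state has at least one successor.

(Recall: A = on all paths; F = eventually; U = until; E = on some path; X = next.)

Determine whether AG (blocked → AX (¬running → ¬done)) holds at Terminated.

Does not hold

States satisfying blocked → AX (¬running → ¬done): {Ready, New, Running}.
States satisfying AG (blocked → AX (¬running → ¬done)): ∅.
Terminated is reachable from Terminated and violates blocked → AX (¬running → ¬done), so AG fails at Terminated.
Terminated ∉ Sat(AG (blocked → AX (¬running → ¬done))).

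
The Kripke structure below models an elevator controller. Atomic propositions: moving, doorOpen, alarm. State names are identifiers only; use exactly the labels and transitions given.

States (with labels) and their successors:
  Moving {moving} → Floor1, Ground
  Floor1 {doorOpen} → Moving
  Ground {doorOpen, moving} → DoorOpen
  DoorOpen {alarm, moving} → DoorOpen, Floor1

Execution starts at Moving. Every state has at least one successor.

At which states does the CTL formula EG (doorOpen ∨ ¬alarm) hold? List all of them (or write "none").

States satisfying doorOpen ∨ ¬alarm: {Moving, Floor1, Ground}.
States satisfying EG (doorOpen ∨ ¬alarm): {Moving, Floor1}.

{Moving, Floor1}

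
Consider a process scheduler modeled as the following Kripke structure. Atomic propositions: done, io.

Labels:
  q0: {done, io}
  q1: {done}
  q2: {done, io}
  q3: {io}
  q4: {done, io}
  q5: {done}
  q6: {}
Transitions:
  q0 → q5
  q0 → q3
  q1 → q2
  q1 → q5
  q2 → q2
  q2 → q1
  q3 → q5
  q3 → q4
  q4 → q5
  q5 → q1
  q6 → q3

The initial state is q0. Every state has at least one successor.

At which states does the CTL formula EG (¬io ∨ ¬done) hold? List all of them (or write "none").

{q1, q3, q5, q6}

States satisfying ¬io ∨ ¬done: {q1, q3, q5, q6}.
States satisfying EG (¬io ∨ ¬done): {q1, q3, q5, q6}.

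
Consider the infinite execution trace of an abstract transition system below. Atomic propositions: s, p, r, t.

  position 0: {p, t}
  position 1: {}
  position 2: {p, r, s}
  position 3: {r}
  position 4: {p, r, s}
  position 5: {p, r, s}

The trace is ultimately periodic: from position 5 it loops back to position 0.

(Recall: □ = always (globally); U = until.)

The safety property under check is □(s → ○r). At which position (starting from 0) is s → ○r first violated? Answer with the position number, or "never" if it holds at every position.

Check s → ○r at each position in order: 0 ✓, 1 ✓, 2 ✓, 3 ✓, 4 ✓.
At position 5 the labels are {p, r, s} and the next position 0 has {p, t}, so s → ○r is false there. This is the first violation.

5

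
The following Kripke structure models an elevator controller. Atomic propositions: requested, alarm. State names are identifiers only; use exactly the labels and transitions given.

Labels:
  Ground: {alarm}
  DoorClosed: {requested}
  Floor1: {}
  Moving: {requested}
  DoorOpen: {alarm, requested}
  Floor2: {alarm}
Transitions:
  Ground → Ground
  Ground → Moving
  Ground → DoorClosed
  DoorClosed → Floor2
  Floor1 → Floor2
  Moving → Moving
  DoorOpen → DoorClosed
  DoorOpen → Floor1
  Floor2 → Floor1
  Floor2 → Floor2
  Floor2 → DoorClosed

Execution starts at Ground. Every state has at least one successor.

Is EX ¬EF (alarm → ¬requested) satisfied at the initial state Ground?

Does not hold

States satisfying ¬EF (alarm → ¬requested): ∅.
States satisfying EX ¬EF (alarm → ¬requested): ∅.
No suitable path/successor from Ground witnesses the formula.
Ground ∉ Sat(EX ¬EF (alarm → ¬requested)).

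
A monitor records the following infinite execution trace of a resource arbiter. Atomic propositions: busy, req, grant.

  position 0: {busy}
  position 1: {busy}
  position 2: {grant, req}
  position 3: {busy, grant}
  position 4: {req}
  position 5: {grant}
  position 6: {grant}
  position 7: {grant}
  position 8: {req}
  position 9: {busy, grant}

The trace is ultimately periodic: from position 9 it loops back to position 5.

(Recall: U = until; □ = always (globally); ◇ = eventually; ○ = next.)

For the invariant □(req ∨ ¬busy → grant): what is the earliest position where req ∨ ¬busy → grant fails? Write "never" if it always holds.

4

Check req ∨ ¬busy → grant at each position in order: 0 ✓, 1 ✓, 2 ✓, 3 ✓.
At position 4 the labels are {req}, so req ∨ ¬busy → grant is false there. This is the first violation.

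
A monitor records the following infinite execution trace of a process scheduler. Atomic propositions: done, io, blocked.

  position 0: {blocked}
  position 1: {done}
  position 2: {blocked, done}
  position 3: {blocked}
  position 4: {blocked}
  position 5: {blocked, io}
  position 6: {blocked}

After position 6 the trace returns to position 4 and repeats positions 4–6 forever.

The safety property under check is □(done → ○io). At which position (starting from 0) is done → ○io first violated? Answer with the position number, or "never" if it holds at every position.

1

Check done → ○io at each position in order: 0 ✓.
At position 1 the labels are {done} and the next position 2 has {blocked, done}, so done → ○io is false there. This is the first violation.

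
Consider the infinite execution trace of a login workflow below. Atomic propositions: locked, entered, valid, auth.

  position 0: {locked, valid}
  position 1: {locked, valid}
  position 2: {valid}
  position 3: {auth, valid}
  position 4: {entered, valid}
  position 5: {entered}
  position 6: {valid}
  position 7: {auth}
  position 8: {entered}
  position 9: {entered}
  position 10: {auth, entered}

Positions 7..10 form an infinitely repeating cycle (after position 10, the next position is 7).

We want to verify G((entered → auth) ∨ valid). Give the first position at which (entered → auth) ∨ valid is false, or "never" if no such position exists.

5

Check (entered → auth) ∨ valid at each position in order: 0 ✓, 1 ✓, 2 ✓, 3 ✓, 4 ✓.
At position 5 the labels are {entered}, so (entered → auth) ∨ valid is false there. This is the first violation.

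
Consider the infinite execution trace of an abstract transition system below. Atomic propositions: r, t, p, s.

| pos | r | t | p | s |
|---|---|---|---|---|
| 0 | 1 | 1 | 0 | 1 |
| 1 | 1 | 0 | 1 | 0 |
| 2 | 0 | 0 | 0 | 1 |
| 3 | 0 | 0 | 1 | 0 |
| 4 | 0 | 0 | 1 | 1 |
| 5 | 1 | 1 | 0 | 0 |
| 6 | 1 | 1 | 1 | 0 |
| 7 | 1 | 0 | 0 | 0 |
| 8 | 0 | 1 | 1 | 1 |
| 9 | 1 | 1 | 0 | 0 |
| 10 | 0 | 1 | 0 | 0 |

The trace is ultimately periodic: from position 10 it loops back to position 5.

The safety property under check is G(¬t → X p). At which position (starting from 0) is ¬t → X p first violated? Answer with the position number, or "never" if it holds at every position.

1

Check ¬t → X p at each position in order: 0 ✓.
At position 1 the labels are {p, r} and the next position 2 has {s}, so ¬t → X p is false there. This is the first violation.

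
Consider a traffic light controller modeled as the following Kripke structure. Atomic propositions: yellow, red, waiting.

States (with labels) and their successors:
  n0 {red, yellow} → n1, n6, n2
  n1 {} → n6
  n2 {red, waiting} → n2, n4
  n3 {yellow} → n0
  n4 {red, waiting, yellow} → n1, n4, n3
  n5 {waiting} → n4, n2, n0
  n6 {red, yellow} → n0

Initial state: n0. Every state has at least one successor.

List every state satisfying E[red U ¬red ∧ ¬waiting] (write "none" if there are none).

States satisfying red: {n0, n2, n4, n6}.
States satisfying ¬red ∧ ¬waiting: {n1, n3}.
States satisfying E[red U ¬red ∧ ¬waiting]: {n0, n1, n2, n3, n4, n6}.

{n0, n1, n2, n3, n4, n6}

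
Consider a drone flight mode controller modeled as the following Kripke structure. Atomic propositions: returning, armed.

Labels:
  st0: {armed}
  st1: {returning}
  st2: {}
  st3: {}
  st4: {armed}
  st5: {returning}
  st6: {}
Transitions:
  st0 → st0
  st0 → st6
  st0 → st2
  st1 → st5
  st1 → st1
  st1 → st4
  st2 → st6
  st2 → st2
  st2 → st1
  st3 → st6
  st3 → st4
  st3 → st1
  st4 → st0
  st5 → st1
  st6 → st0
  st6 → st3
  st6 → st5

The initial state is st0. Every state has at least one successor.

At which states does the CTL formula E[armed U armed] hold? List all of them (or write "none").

States satisfying armed: {st0, st4}.
States satisfying E[armed U armed]: {st0, st4}.

{st0, st4}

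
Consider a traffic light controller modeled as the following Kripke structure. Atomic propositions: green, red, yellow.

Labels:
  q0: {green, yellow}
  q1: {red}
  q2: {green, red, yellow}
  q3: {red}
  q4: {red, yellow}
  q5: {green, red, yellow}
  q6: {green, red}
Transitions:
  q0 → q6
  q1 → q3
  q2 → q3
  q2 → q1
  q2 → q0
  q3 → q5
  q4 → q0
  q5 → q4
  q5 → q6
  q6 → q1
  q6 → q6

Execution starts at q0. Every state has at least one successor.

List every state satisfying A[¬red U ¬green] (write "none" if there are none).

{q1, q3, q4}

States satisfying ¬red: {q0}.
States satisfying ¬green: {q1, q3, q4}.
States satisfying A[¬red U ¬green]: {q1, q3, q4}.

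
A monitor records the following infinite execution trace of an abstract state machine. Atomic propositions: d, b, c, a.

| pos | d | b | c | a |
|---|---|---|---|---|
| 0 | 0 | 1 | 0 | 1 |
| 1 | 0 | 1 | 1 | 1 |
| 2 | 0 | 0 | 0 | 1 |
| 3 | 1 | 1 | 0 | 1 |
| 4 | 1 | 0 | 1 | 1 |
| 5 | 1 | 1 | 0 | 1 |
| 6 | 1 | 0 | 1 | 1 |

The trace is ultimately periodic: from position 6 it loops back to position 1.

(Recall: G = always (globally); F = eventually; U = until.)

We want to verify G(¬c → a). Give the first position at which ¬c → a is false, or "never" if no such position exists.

never

¬c → a holds at every position 0..6, and those are all the positions the trace ever visits, so the invariant G(¬c → a) is never violated.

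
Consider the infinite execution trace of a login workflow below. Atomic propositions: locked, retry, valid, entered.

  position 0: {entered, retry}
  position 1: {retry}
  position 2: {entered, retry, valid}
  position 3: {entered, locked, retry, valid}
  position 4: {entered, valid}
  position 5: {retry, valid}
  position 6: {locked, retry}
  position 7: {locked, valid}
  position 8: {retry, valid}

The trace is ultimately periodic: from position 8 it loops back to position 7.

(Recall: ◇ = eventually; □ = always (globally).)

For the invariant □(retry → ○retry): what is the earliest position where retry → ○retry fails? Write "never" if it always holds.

3

Check retry → ○retry at each position in order: 0 ✓, 1 ✓, 2 ✓.
At position 3 the labels are {entered, locked, retry, valid} and the next position 4 has {entered, valid}, so retry → ○retry is false there. This is the first violation.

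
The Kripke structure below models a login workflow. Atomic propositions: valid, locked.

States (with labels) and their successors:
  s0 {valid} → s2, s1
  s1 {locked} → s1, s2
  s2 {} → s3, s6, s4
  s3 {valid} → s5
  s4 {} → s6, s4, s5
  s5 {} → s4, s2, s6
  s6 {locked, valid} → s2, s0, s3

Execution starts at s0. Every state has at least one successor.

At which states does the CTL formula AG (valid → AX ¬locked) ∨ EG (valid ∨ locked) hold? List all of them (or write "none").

States satisfying valid → AX ¬locked: {s1, s2, s3, s4, s5, s6}.
States satisfying AG (valid → AX ¬locked): ∅.
States satisfying valid ∨ locked: {s0, s1, s3, s6}.
States satisfying EG (valid ∨ locked): {s0, s1, s6}.
States satisfying AG (valid → AX ¬locked) ∨ EG (valid ∨ locked): {s0, s1, s6}.

{s0, s1, s6}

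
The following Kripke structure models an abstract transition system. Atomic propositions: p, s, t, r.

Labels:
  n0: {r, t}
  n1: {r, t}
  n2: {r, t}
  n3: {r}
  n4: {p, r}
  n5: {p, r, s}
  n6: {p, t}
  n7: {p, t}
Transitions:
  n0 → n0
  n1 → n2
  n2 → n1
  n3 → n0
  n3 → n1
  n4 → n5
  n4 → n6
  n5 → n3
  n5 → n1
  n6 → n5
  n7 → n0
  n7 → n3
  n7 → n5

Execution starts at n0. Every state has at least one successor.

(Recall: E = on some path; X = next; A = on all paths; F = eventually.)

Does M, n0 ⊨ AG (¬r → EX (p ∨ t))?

States satisfying ¬r → EX (p ∨ t): {n0, n1, n2, n3, n4, n5, n6, n7}.
States satisfying AG (¬r → EX (p ∨ t)): {n0, n1, n2, n3, n4, n5, n6, n7}.
Every state reachable from n0 satisfies ¬r → EX (p ∨ t).
n0 ∈ Sat(AG (¬r → EX (p ∨ t))).

Satisfied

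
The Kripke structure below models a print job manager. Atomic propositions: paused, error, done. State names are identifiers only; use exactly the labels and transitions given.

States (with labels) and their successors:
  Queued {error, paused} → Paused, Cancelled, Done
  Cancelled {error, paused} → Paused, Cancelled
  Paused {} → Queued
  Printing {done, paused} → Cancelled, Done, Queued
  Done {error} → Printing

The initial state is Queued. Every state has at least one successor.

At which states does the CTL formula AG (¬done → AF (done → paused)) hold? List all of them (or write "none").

{Queued, Cancelled, Paused, Printing, Done}

States satisfying ¬done → AF (done → paused): {Queued, Cancelled, Paused, Printing, Done}.
States satisfying AG (¬done → AF (done → paused)): {Queued, Cancelled, Paused, Printing, Done}.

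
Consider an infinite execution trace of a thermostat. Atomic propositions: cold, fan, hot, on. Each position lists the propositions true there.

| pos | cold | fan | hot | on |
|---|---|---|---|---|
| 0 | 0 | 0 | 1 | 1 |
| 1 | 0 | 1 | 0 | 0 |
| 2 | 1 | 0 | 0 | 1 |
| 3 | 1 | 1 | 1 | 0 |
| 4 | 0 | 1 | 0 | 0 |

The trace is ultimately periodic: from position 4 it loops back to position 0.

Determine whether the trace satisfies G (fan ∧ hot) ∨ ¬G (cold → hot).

Yes

fan ∧ hot must hold at every position from 0 onward. It fails at position 0, so G (fan ∧ hot) is false.
At position 0: G (fan ∧ hot) is false; ¬G (cold → hot) is true; so G (fan ∧ hot) ∨ ¬G (cold → hot) is true.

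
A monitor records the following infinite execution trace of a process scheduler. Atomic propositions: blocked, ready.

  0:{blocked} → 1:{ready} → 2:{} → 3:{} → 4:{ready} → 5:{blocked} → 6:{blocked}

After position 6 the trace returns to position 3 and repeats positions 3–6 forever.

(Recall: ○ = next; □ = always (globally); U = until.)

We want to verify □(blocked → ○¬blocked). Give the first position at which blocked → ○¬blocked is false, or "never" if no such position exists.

5

Check blocked → ○¬blocked at each position in order: 0 ✓, 1 ✓, 2 ✓, 3 ✓, 4 ✓.
At position 5 the labels are {blocked} and the next position 6 has {blocked}, so blocked → ○¬blocked is false there. This is the first violation.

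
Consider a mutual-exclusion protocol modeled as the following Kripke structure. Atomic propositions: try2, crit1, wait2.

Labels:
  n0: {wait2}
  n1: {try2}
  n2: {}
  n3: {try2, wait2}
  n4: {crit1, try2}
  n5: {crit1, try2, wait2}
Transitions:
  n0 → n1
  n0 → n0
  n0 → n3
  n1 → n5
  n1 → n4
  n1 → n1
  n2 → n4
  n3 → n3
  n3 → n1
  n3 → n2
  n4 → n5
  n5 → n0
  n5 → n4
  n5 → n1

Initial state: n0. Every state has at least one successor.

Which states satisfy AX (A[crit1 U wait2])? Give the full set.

{n2, n4}

States satisfying A[crit1 U wait2]: {n0, n3, n4, n5}.
States satisfying AX (A[crit1 U wait2]): {n2, n4}.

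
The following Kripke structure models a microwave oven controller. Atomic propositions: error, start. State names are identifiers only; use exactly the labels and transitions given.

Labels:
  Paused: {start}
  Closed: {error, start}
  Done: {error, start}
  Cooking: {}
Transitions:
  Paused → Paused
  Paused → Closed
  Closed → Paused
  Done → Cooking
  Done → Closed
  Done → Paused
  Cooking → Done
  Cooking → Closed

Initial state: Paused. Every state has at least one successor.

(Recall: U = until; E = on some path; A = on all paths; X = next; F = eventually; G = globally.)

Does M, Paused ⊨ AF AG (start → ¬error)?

States satisfying AG (start → ¬error): ∅.
States satisfying AF AG (start → ¬error): ∅.
There is a path from Paused along which AG (start → ¬error) never holds.
Paused ∉ Sat(AF AG (start → ¬error)).

Does not hold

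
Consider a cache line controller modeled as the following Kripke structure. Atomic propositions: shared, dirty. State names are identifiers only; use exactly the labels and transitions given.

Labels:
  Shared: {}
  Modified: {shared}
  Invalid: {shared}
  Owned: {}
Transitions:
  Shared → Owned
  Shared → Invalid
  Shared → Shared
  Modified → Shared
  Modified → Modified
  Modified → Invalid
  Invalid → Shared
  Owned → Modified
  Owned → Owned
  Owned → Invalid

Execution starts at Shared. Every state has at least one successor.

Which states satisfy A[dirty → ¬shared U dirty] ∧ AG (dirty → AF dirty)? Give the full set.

none

States satisfying dirty → ¬shared: {Shared, Modified, Invalid, Owned}.
States satisfying dirty: ∅.
States satisfying A[dirty → ¬shared U dirty]: ∅.
States satisfying dirty → AF dirty: {Shared, Modified, Invalid, Owned}.
States satisfying AG (dirty → AF dirty): {Shared, Modified, Invalid, Owned}.
States satisfying A[dirty → ¬shared U dirty] ∧ AG (dirty → AF dirty): ∅.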